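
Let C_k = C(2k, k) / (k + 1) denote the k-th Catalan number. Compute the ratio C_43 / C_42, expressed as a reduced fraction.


Using C_k = (2k)! / (k! (k+1)!), the ratio C_{k+1}/C_k simplifies to
C_{k+1}/C_k = [(2k+2)! / ((k+1)! (k+2)!)] * [k! (k+1)! / (2k)!]
 = (2k+2)(2k+1) / ((k+1)(k+2)) = 2(2k+1) / (k+2).
For k = 42: 2(2*42 + 1) / (42 + 2) = 170/44 = 85/22.

85/22


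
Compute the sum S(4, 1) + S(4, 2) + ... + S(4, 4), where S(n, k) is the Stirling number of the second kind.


By definition, S(n, k) counts partitions of an n-set into exactly k nonempty blocks.
Computing row n = 4 for k = 1..4:
S(4, k): 1, 7, 6, 1
Sum = 15. (This equals Bell_4 since the sum runs over all k.)

15


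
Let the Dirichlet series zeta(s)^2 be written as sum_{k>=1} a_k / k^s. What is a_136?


The Dirichlet convolution of the constant function 1 with itself gives (1 * 1)(k) = sum_{d | k} 1 = d(k), the number of positive divisors of k.
Since zeta(s) = sum_{k>=1} 1/k^s, we have zeta(s)^2 = sum_{k>=1} d(k)/k^s, so a_k = d(k).
For k = 136: the divisors are 1, 2, 4, 8, 17, 34, 68, 136.
Count = 8.

8


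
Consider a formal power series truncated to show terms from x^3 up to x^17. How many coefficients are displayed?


From x^3 to x^17 inclusive, the count is 17 - 3 + 1 = 15.

15


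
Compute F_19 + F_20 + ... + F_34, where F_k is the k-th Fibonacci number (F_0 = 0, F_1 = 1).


Use the identity sum_{k=0}^{N} F_k = F_{N+2} - 1 (which follows from F_{k+2} - F_{k+1} = F_k). Then
sum_{k=19}^{34} F_k = (F_{36} - 1) - (F_{20} - 1) = F_{36} - F_{20}.
Computing: F_{36} = 14930352, F_{20} = 6765, so
Sum = 14930352 - 6765 = 14923587.

14923587


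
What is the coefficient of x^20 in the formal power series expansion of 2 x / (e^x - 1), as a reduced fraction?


The exponential generating function for Bernoulli numbers is
x / (e^x - 1) = sum_{k>=0} B_k x^k / k!.
So the coefficient of x^20 in 2 x / (e^x - 1) is 2 B_20 / 20!.
Computing: B_20 = -174611/330, 20! = 2432902008176640000, giving
2 * -174611/330 / 2432902008176640000 = -174611/401428831349145600000.

-174611/401428831349145600000


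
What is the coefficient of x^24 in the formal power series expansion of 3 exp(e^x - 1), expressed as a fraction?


exp(e^x - 1) is the exponential generating function for the Bell numbers Bell_k: exp(e^x - 1) = sum_{k>=0} Bell_k x^k / k!.
So the coefficient of x^24 in 3 exp(e^x - 1) is 3 Bell_24 / 24!.
Computing: Bell_24 = 445958869294805289 and 24! = 620448401733239439360000, giving
3 * 445958869294805289/620448401733239439360000 = 148652956431601763/68938711303693271040000.

148652956431601763/68938711303693271040000


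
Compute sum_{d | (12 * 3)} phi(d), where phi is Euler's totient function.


First, 12 * 3 = 36. One classical identity is sum_{d | n} phi(d) = n (each k in [1, n] has a unique gcd with n, and among the k's with gcd(k, n) = n/d there are phi(d) of them). So the sum equals 36. We also verify directly:
Divisors of 36: 1, 2, 3, 4, 6, 9, 12, 18, 36.
phi values: 1, 1, 2, 2, 2, 6, 4, 6, 12.
Sum = 36.

36


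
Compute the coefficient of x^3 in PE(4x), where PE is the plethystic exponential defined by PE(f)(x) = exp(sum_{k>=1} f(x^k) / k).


With f(x) = 4x, the exponent is sum_{k>=1} 4 x^k / k = 4 * (-ln(1 - x)). Exponentiating:
PE(4x) = exp(-4 ln(1 - x)) = 1/(1 - x)^4.
By the negative binomial expansion, [x^n] 1/(1 - x)^4 = C(n + 3, 3).
For n = 3: C(6, 3) = 20.

20


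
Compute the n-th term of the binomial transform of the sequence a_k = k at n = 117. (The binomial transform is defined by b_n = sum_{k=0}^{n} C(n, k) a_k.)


With a_k = k, b_n = sum_{k=0}^{n} C(n, k) k. Using k * C(n, k) = n * C(n-1, k-1) gives b_n = n * sum_{k>=1} C(n-1, k-1) = n * 2^(n-1).
For n = 117: 117 * 2^116 = 117 * 83076749736557242056487941267521536 = 9719979719177197320609089128300019712.

9719979719177197320609089128300019712


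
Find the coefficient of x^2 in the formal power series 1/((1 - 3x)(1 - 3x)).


By partial fractions or Cauchy convolution:
The coefficient equals sum_{k=0}^{2} 3^k * 3^(2-k).
= 27

27


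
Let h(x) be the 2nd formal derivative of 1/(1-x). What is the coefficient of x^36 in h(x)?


Differentiating 2 times: d^2/dx^2 [1/(1-x)] = 2!/(1-x)^3.
The expansion 1/(1-x)^3 = sum_{k>=0} C(k+2, 2) x^k, so the coefficient of x^n in 2!/(1-x)^3 is 2! * C(n+2, 2).
For n = 36: 2 * C(38, 2) = 2 * 703 = 1406

1406


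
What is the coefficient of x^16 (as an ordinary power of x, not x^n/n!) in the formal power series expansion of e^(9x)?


The exponential series is e^y = sum_{k>=0} y^k / k!. Substituting y = 9x gives
e^(9x) = sum_{k>=0} 9^k x^k / k!.
So the coefficient of x^n is a^n/n! with a = 9, n = 16:
9^16 / 16! = 1853020188851841/20922789888000 = 2541865828329/28700672000

2541865828329/28700672000


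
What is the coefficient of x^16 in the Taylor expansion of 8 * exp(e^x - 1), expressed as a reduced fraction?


exp(e^x - 1) = sum_{k>=0} Bell_k x^k / k!, where Bell_k is the k-th Bell number.
So the coefficient of x^16 is 8 * Bell_16 / 16!.
Computing: Bell_16 = 10480142147 and 16! = 20922789888000, giving
8 * 10480142147/20922789888000 = 10480142147/2615348736000.

10480142147/2615348736000


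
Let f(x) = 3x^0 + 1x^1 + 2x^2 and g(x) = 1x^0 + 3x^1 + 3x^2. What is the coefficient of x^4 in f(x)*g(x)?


Cauchy product at x^4:
2*3
= 6

6


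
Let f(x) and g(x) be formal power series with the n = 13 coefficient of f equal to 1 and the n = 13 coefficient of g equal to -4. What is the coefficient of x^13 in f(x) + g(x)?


Addition of formal power series is termwise.
The coefficient of x^13 in f + g = 1 + -4
= -3

-3


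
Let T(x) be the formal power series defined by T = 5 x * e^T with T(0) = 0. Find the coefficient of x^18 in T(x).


Apply the Lagrange inversion formula: if T = 5 x * phi(T) with phi(t) = e^t, then
[x^n] T = 5^n * (1/n) [t^(n-1)] phi(t)^n = 5^n * (1/n) [t^(n-1)] e^(n t) = 5^n * (1/n) * n^(n-1) / (n-1)! = 5^n * n^(n-1) / n!.
When c = 1 this is the Cayley count of rooted labeled trees on n vertices, divided by n!.
For n = 18: 5^18 * 18^17 / 18! = 3814697265625 * 2185911559738696531968/6402373705728000 = 155143177998596191406250/119119.

155143177998596191406250/119119


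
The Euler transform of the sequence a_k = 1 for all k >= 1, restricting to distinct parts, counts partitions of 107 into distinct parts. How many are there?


Partitions of 107 into distinct parts can be computed via generating function.
Product (1+x)(1+x^2)(1+x^3)...
The coefficient of x^107 = 789640

789640


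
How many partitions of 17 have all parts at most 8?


Using the generating function (1-x)^(-1)(1-x^2)^(-1)...(1-x^8)^(-1),
the coefficient of x^17 counts these restricted partitions.
Result = 230

230


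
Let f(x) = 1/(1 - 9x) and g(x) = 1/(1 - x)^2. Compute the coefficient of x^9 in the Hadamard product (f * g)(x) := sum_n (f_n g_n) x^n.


f has coefficients f_k = 9^k. For g = 1/(1 - x)^2 the coefficient is g_k = C(k + 1, 1) = k + 1. The Hadamard coefficient is (f * g)_k = 9^k * (k + 1).
For k = 9: 9^9 * 10 = 387420489 * 10 = 3874204890.

3874204890


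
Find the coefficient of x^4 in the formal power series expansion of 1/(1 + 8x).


Write 1/(1 + c x) = 1/(1 - (-c) x) and apply the geometric-series identity
1/(1 - y) = sum_{k>=0} y^k to get 1/(1 + c x) = sum_{k>=0} (-c)^k x^k.
So the coefficient of x^k is (-c)^k = (-1)^k * c^k.
Here c = 8 and k = 4:
(-8)^4 = 1 * 4096 = 4096

4096


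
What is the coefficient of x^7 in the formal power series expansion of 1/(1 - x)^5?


The expansion 1/(1 - x)^r = sum_{k>=0} C(k + r - 1, r - 1) x^k follows from the multiset / negative-binomial theorem (or from repeated differentiation of the geometric series).
For r = 5 and k = 7:
C(11, 4) = 39916800 / (24 * 5040) = 330.

330


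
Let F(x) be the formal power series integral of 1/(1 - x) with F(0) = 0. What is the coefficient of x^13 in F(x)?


1/(1 - x) = sum_{k>=0} x^k. Integrating termwise and using F(0) = 0 gives
F(x) = sum_{k>=0} x^(k+1) / (k+1) = sum_{m>=1} x^m / m = -ln(1 - x).
So the coefficient of x^13 is 1/13 = 1/13.

1/13


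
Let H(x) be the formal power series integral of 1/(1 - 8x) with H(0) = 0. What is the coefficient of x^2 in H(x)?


1/(1 - 8x) = sum_{k>=0} 8^k x^k. Integrating termwise with H(0) = 0:
H(x) = sum_{k>=0} 8^k x^(k+1) / (k+1) = sum_{m>=1} 8^(m-1) x^m / m.
For m = 2: 8^1/2 = 8/2 = 4.

4


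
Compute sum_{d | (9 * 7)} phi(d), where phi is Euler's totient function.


First, 9 * 7 = 63. One classical identity is sum_{d | n} phi(d) = n (each k in [1, n] has a unique gcd with n, and among the k's with gcd(k, n) = n/d there are phi(d) of them). So the sum equals 63. We also verify directly:
Divisors of 63: 1, 3, 7, 9, 21, 63.
phi values: 1, 2, 6, 6, 12, 36.
Sum = 63.

63


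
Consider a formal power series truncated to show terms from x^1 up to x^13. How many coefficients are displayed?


From x^1 to x^13 inclusive, the count is 13 - 1 + 1 = 13.

13


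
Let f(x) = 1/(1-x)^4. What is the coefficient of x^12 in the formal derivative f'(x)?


Differentiate: d/dx [ 1/(1-x)^r ] = r / (1-x)^(r+1).
Here r = 4, so f'(x) = 4 / (1-x)^5.
The expansion of 1/(1-x)^(r+1) has coefficient of x^n equal to C(n+r, r).
So the coefficient of x^12 in f'(x) is
4 * C(16, 4) = 4 * 1820 = 7280

7280


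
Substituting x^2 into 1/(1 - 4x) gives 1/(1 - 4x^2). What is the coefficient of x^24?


The coefficient of x^(2m) in 1/(1 - 4x^2) is 4^m.
With n = 24 = 2*12, the coefficient is 4^12 = 16777216.

16777216


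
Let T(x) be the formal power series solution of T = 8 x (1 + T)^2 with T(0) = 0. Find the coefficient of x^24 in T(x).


Apply the Lagrange inversion formula: if T = 8 x * phi(T) with phi(t) = (1 + t)^2, then [x^n] T = 8^n * (1/n) [t^(n-1)] phi(t)^n = 8^n * (1/n) [t^(n-1)] (1 + t)^(2n) = 8^n * (1/n) C(2n, n-1).
Using the identity C(2n, n-1) = C(2n, n) * n / (n+1), the unscaled factor equals C(2n, n) / (n+1) = C_n, the n-th Catalan number.
For n = 24: C_24 = C(48, 24) / 25 = 32247603683100/25 = 1289904147324.
With the 8^24 = 4722366482869645213696 factor, the coefficient is 4722366482869645213696 * 1289904147324 = 6091400111437406562014936646549504.

6091400111437406562014936646549504


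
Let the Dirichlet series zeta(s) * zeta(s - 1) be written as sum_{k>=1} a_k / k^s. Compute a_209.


Convolution gives a_k = sum_{d | k} d * 1 = sum_{d | k} d = sigma(k), the sum of positive divisors of k.
For k = 209, the divisors are 1, 11, 19, 209, so
sigma(209) = 1 + 11 + 19 + 209 = 240.

240


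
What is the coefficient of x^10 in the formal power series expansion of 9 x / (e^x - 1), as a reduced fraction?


The exponential generating function for Bernoulli numbers is
x / (e^x - 1) = sum_{k>=0} B_k x^k / k!.
So the coefficient of x^10 in 9 x / (e^x - 1) is 9 B_10 / 10!.
Computing: B_10 = 5/66, 10! = 3628800, giving
9 * 5/66 / 3628800 = 1/5322240.

1/5322240


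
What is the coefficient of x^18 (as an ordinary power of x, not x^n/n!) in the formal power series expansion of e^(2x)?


The exponential series is e^y = sum_{k>=0} y^k / k!. Substituting y = 2x gives
e^(2x) = sum_{k>=0} 2^k x^k / k!.
So the coefficient of x^n is a^n/n! with a = 2, n = 18:
2^18 / 18! = 262144/6402373705728000 = 4/97692469875

4/97692469875


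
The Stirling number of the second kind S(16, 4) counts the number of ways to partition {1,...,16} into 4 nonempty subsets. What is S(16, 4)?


Using the explicit formula S(n,k) = (1/k!) sum_{j=0}^{k} (-1)^(k-j) C(k,j) j^n:
S(16, 4) = 171798901
Equivalently, S(n,k) is n! times the coefficient of x^n in the EGF (e^x - 1)^k / k!.

171798901


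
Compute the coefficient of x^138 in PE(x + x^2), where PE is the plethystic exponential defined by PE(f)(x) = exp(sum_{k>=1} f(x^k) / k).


With f(x) = x + x^2, the exponent is sum_{k>=1} (x^k + x^(2k)) / k = -ln(1 - x) - ln(1 - x^2). Exponentiating:
PE(x + x^2) = 1 / ((1 - x)(1 - x^2)).
This is the generating function for partitions of n into parts of size 1 or 2. The number of 2's can be any j in 0..69, and the rest are 1's, so
[x^138] = floor(138/2) + 1 = 70.

70


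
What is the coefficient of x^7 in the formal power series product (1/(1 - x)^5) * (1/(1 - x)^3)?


Combine the factors: (1/(1 - x)^5) * (1/(1 - x)^3) = 1/(1 - x)^8.
Then use 1/(1 - x)^r = sum_{k>=0} C(k + r - 1, r - 1) x^k with r = 8 and k = 7:
C(14, 7) = 3432.

3432


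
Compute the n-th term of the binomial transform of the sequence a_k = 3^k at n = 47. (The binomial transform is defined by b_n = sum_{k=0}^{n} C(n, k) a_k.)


With a_k = 3^k, b_n = sum_{k=0}^{n} C(n, k) 3^k = (1 + 3)^n by the binomial theorem.
For n = 47: (1 + 3)^47 = 4^47 = 19807040628566084398385987584.

19807040628566084398385987584


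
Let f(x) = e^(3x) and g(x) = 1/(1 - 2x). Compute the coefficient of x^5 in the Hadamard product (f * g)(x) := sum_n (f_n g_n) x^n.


Expanding: f_k = 3^k/k! (from e^(3x)) and g_k = 2^k (from 1/(1 - 2x)). So the Hadamard coefficient (f * g)_k = 3^k 2^k / k! = (6)^k / k!.
For k = 5: 6^5/5! = 7776/120 = 324/5.

324/5


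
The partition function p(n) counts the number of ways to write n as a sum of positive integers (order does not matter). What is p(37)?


Using the generating function prod_{k>=1} 1/(1-x^k), we compute p(37).
By dynamic programming over parts 1 through 37:
p(37) = 21637

21637


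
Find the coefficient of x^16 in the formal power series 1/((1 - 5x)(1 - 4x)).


By partial fractions or Cauchy convolution:
The coefficient equals sum_{k=0}^{16} 5^k * 4^(16-k).
= 745759583941

745759583941


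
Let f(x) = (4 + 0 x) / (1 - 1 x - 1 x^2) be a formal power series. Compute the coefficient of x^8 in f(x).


Write f(x) = sum_{k>=0} a_k x^k. Multiplying both sides by 1 - 1 x - 1 x^2 gives
(1 - 1 x - 1 x^2) sum_{k>=0} a_k x^k = 4 + 0 x.
Matching coefficients:
 x^0: a_0 = 4
 x^1: a_1 - 1 a_0 = 0  =>  a_1 = 1*4 + 0 = 4
 x^k (k >= 2): a_k = 1 a_{k-1} + 1 a_{k-2}.
Iterating: a_2 = 8, a_3 = 12, a_4 = 20, a_5 = 32, a_6 = 52, a_7 = 84, a_8 = 136.
So the coefficient of x^8 is 136.

136


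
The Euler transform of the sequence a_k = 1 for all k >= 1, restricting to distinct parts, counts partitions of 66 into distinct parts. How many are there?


Partitions of 66 into distinct parts can be computed via generating function.
Product (1+x)(1+x^2)(1+x^3)...
The coefficient of x^66 = 20132

20132


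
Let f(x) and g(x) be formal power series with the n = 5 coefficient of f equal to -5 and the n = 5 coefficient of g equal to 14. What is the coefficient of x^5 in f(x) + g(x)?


Addition of formal power series is termwise.
The coefficient of x^5 in f + g = -5 + 14
= 9

9


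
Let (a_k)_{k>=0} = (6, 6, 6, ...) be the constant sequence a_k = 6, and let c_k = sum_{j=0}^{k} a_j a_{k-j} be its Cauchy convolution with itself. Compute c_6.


Since a_j = 6 for all j >= 0, the convolution sum becomes
c_k = sum_{j=0}^{k} 6 * 6 = 36 * (k + 1).
Equivalently, the generating function of (a_k) is 6/(1 - x) and its square is 36/(1 - x)^2 = sum_{k>=0} 36(k + 1) x^k.
For k = 6: 36 * 7 = 252.

252


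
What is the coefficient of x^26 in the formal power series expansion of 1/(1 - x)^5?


The negative binomial / multiset identity is
1/(1 - x)^r = sum_{k>=0} C(k + r - 1, r - 1) x^k.
Here r = 5 and k = 26, so the coefficient is
C(26 + 4, 4) = C(30, 4)
= 27405

27405


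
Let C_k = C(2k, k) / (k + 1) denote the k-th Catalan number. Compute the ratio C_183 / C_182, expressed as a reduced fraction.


Using C_k = (2k)! / (k! (k+1)!), the ratio C_{k+1}/C_k simplifies to
C_{k+1}/C_k = [(2k+2)! / ((k+1)! (k+2)!)] * [k! (k+1)! / (2k)!]
 = (2k+2)(2k+1) / ((k+1)(k+2)) = 2(2k+1) / (k+2).
For k = 182: 2(2*182 + 1) / (182 + 2) = 730/184 = 365/92.

365/92


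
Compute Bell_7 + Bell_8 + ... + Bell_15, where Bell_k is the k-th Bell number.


Recall Bell_k counts set partitions of a k-set (with Bell_0 = 1 by convention).
Bell_7 through Bell_15: 877, 4140, 21147, 115975, 678570, 4213597, 27644437, 190899322, 1382958545
Sum = 877 + 4140 + 21147 + 115975 + 678570 + 4213597 + 27644437 + 190899322 + 1382958545 = 1606536610.

1606536610


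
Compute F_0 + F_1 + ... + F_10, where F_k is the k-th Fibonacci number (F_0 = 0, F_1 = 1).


Use the identity sum_{k=0}^{N} F_k = F_{N+2} - 1 (which follows from F_{k+2} - F_{k+1} = F_k). Then
sum_{k=0}^{10} F_k = (F_{12} - 1) - (F_{1} - 1) = F_{12} - F_{1}.
Computing: F_{12} = 144, F_{1} = 1, so
Sum = 144 - 1 = 143.

143


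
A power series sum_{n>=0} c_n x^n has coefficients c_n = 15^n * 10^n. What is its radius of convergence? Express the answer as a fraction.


By the root test (Cauchy-Hadamard), the radius is R = 1 / limsup_n |c_n|^(1/n).
Here |c_n|^(1/n) = (15^n * 10^n)^(1/n) = 15 * 10 = 150 for all n.
So R = 1/150 = 1/150.

1/150


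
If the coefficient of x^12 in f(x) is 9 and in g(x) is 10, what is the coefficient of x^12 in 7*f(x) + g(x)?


Scalar multiplication scales coefficients: 7 * 9 = 63.
Then add the g coefficient: 63 + 10
= 73

73


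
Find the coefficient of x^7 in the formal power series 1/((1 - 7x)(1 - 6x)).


By partial fractions or Cauchy convolution:
The coefficient equals sum_{k=0}^{7} 7^k * 6^(7-k).
= 4085185

4085185


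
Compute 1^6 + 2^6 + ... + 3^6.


This power sum has a closed form given by Faulhaber's formula
sum_{k=1}^{m} k^p = (1 / (p + 1)) * sum_{j=0}^{p} C(p + 1, j) B_j m^(p + 1 - j),
but for small m direct computation is fastest:
1 + 64 + 729 = 794.

794


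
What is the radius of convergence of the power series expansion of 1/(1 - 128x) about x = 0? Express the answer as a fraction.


Expanding 1/(1 - 128x) = sum_{k>=0} 128^k x^k, the series converges when |128x| < 1, i.e., |x| < 1/128.
So the radius of convergence is 1/128 = 1/128.

1/128


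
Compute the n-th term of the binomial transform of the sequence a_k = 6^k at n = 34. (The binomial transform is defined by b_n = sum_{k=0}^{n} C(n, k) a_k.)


With a_k = 6^k, b_n = sum_{k=0}^{n} C(n, k) 6^k = (1 + 6)^n by the binomial theorem.
For n = 34: (1 + 6)^34 = 7^34 = 54116956037952111668959660849.

54116956037952111668959660849


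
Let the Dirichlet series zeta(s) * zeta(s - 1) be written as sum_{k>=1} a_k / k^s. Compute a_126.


Convolution gives a_k = sum_{d | k} d * 1 = sum_{d | k} d = sigma(k), the sum of positive divisors of k.
For k = 126, the divisors are 1, 2, 3, 6, 7, 9, 14, 18, 21, 42, 63, 126, so
sigma(126) = 1 + 2 + 3 + 6 + 7 + 9 + 14 + 18 + 21 + 42 + 63 + 126 = 312.

312


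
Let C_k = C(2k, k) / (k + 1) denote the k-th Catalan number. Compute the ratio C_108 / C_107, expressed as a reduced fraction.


Using C_k = (2k)! / (k! (k+1)!), the ratio C_{k+1}/C_k simplifies to
C_{k+1}/C_k = [(2k+2)! / ((k+1)! (k+2)!)] * [k! (k+1)! / (2k)!]
 = (2k+2)(2k+1) / ((k+1)(k+2)) = 2(2k+1) / (k+2).
For k = 107: 2(2*107 + 1) / (107 + 2) = 430/109 = 430/109.

430/109


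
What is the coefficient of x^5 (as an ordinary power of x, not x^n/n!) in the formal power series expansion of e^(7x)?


The exponential series is e^y = sum_{k>=0} y^k / k!. Substituting y = 7x gives
e^(7x) = sum_{k>=0} 7^k x^k / k!.
So the coefficient of x^n is a^n/n! with a = 7, n = 5:
7^5 / 5! = 16807/120 = 16807/120

16807/120


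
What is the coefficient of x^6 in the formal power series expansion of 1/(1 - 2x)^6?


The general identity 1/(1 - c x)^r = sum_{k>=0} c^k C(k + r - 1, r - 1) x^k follows by substituting y = c x into 1/(1 - y)^r = sum_{k>=0} C(k + r - 1, r - 1) y^k.
For c = 2, r = 6, k = 6:
2^6 * C(11, 5) = 64 * 462 = 29568.

29568


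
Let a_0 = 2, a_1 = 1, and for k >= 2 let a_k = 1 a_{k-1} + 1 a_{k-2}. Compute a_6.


Iterating the recurrence forward:
a_0 = 2
a_1 = 1
a_2 = 1*1 + 1*2 = 3
a_3 = 1*3 + 1*1 = 4
a_4 = 1*4 + 1*3 = 7
a_5 = 1*7 + 1*4 = 11
a_6 = 1*11 + 1*7 = 18
So a_6 = 18.

18


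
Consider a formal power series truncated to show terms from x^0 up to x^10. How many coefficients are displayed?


From x^0 to x^10 inclusive, the count is 10 - 0 + 1 = 11.

11


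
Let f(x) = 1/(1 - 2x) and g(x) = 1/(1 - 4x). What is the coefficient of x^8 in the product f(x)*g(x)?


The coefficient of x^n in f*g is the Cauchy product: sum_{k=0}^{n} a^k * b^(n-k).
With a=2, b=4, n=8:
sum_{k=0}^{8} 2^k * 4^(8-k)
= 130816

130816


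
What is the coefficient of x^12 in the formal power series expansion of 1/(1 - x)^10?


The negative binomial / multiset identity is
1/(1 - x)^r = sum_{k>=0} C(k + r - 1, r - 1) x^k.
Here r = 10 and k = 12, so the coefficient is
C(12 + 9, 9) = C(21, 9)
= 293930

293930


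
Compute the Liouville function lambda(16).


The Liouville function is lambda(k) = (-1)^Omega(k), where Omega(k) counts the prime factors of k with multiplicity.
Factoring: 16 = 2 * 2 * 2 * 2, so Omega(16) = 4.
lambda(16) = (-1)^4 = 1.

1


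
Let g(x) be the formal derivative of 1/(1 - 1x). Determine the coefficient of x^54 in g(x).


Differentiate termwise: d/dx sum_{k>=0} 1^k x^k = sum_{k>=1} k 1^k x^(k-1) = sum_{j>=0} (j+1) 1^(j+1) x^j.
Equivalently, d/dx [1/(1 - 1x)] = 1/(1 - 1x)^2.
For j = 54: 55 * 1^55 = 55 * 1 = 55.

55


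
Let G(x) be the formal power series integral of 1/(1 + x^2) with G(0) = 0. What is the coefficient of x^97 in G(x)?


1/(1 + x^2) = sum_{j>=0} (-1)^j x^(2j). Integrating termwise with G(0) = 0:
G(x) = sum_{j>=0} (-1)^j x^(2j+1) / (2j+1) = arctan(x).
Only odd powers are nonzero. For x^97 write 97 = 2*48 + 1, giving
(-1)^48 / 97 = 1/97 = 1/97.

1/97


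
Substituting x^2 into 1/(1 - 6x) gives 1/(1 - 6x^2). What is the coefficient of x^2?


The coefficient of x^(2m) in 1/(1 - 6x^2) is 6^m.
With n = 2 = 2*1, the coefficient is 6^1 = 6.

6


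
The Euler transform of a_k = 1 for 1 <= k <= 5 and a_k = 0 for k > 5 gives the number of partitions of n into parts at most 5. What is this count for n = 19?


Partitions of 19 into parts at most 5:
Using generating function (1-x)^(-1)(1-x^2)^(-1)...(1-x^5)^(-1),
the coefficient of x^19 = 164

164


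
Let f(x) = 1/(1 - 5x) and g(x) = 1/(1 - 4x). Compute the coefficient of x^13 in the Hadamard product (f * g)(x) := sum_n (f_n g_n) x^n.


f has coefficients f_k = 5^k and g has coefficients g_k = 4^k, so the Hadamard product has coefficient (f*g)_k = 5^k * 4^k = 20^k.
For k = 13: 20^13 = 81920000000000000.

81920000000000000


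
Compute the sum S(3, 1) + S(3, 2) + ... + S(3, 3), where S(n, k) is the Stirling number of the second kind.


By definition, S(n, k) counts partitions of an n-set into exactly k nonempty blocks.
Computing row n = 3 for k = 1..3:
S(3, k): 1, 3, 1
Sum = 5. (This equals Bell_3 since the sum runs over all k.)

5


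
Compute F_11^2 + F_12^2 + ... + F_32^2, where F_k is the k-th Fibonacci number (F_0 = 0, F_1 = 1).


There is a standard identity sum_{k=0}^{N} F_k^2 = F_N * F_{N+1} (proved inductively from the telescoping relation F_k^2 = F_k F_{k+1} - F_{k-1} F_k). Then
sum_{k=11}^{32} F_k^2 = F_32 F_33 - F_10 F_11.
Computing: F_32 = 2178309, F_33 = 3524578, F_10 = 55, F_11 = 89.
Sum = 2178309 * 3524578 - 55 * 89 = 7677619973707.

7677619973707


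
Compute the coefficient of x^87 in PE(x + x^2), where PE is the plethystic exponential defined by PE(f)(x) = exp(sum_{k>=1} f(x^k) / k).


With f(x) = x + x^2, the exponent is sum_{k>=1} (x^k + x^(2k)) / k = -ln(1 - x) - ln(1 - x^2). Exponentiating:
PE(x + x^2) = 1 / ((1 - x)(1 - x^2)).
This is the generating function for partitions of n into parts of size 1 or 2. The number of 2's can be any j in 0..43, and the rest are 1's, so
[x^87] = floor(87/2) + 1 = 44.

44


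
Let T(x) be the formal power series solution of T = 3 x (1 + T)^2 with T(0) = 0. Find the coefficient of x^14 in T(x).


Apply the Lagrange inversion formula: if T = 3 x * phi(T) with phi(t) = (1 + t)^2, then [x^n] T = 3^n * (1/n) [t^(n-1)] phi(t)^n = 3^n * (1/n) [t^(n-1)] (1 + t)^(2n) = 3^n * (1/n) C(2n, n-1).
Using the identity C(2n, n-1) = C(2n, n) * n / (n+1), the unscaled factor equals C(2n, n) / (n+1) = C_n, the n-th Catalan number.
For n = 14: C_14 = C(28, 14) / 15 = 40116600/15 = 2674440.
With the 3^14 = 4782969 factor, the coefficient is 4782969 * 2674440 = 12791763612360.

12791763612360


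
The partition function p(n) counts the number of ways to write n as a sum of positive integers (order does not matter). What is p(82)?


Using the generating function prod_{k>=1} 1/(1-x^k), we compute p(82).
By dynamic programming over parts 1 through 82:
p(82) = 20506255

20506255


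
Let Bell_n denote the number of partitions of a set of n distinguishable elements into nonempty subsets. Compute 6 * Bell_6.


Bell_6 can be computed from the Bell triangle or from Dobinski's identity Bell_n = (1/e) * sum_{k>=0} k^n / k!.
Computing Bell_6 = 203.
Then 6 * 203 = 1218.

1218


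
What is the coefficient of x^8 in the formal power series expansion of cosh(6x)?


The Maclaurin series is cosh(t) = sum_{m>=0} t^(2m) / (2m)!, so substituting t = 6x, only even powers of x are nonzero, with coefficient of x^(2m) equal to 6^(2m) / (2m)!.
For x^8 the coefficient is 6^8/8! = 1679616/40320 = 1458/35.

1458/35


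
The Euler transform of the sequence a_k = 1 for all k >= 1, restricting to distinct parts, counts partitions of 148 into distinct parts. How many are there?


Partitions of 148 into distinct parts can be computed via generating function.
Product (1+x)(1+x^2)(1+x^3)...
The coefficient of x^148 = 16893952

16893952


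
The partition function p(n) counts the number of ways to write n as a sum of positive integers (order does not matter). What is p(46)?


Using the generating function prod_{k>=1} 1/(1-x^k), we compute p(46).
By dynamic programming over parts 1 through 46:
p(46) = 105558

105558


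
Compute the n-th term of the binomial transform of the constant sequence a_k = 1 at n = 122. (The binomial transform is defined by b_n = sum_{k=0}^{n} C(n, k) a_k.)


With a_k = 1 for all k, b_n = sum_{k=0}^{n} C(n, k) = 2^n by the binomial theorem.
For n = 122: 2^122 = 5316911983139663491615228241121378304.

5316911983139663491615228241121378304


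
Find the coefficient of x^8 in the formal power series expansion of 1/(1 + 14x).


Write 1/(1 + c x) = 1/(1 - (-c) x) and apply the geometric-series identity
1/(1 - y) = sum_{k>=0} y^k to get 1/(1 + c x) = sum_{k>=0} (-c)^k x^k.
So the coefficient of x^k is (-c)^k = (-1)^k * c^k.
Here c = 14 and k = 8:
(-14)^8 = 1 * 1475789056 = 1475789056

1475789056


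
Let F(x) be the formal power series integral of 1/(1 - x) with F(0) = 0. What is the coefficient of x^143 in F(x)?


1/(1 - x) = sum_{k>=0} x^k. Integrating termwise and using F(0) = 0 gives
F(x) = sum_{k>=0} x^(k+1) / (k+1) = sum_{m>=1} x^m / m = -ln(1 - x).
So the coefficient of x^143 is 1/143 = 1/143.

1/143


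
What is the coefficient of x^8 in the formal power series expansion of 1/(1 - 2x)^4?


The general identity 1/(1 - c x)^r = sum_{k>=0} c^k C(k + r - 1, r - 1) x^k follows by substituting y = c x into 1/(1 - y)^r = sum_{k>=0} C(k + r - 1, r - 1) y^k.
For c = 2, r = 4, k = 8:
2^8 * C(11, 3) = 256 * 165 = 42240.

42240


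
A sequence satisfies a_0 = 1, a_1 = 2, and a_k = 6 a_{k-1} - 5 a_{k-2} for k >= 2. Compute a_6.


The characteristic equation is t^2 - 6 t + 5 = 0, with roots r_1 = 5 and r_2 = 1 (so c_1 = r_1 + r_2, c_2 = -r_1 r_2 as required).
One can use the closed form a_n = A r_1^n + B r_2^n, but direct iteration is more reliable:
a_0 = 1, a_1 = 2, a_2 = 7, a_3 = 32, a_4 = 157, a_5 = 782, a_6 = 3907.
So a_6 = 3907.

3907


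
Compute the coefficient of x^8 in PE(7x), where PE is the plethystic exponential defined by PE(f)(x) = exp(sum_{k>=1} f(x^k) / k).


With f(x) = 7x, the exponent is sum_{k>=1} 7 x^k / k = 7 * (-ln(1 - x)). Exponentiating:
PE(7x) = exp(-7 ln(1 - x)) = 1/(1 - x)^7.
By the negative binomial expansion, [x^n] 1/(1 - x)^7 = C(n + 6, 6).
For n = 8: C(14, 6) = 3003.

3003


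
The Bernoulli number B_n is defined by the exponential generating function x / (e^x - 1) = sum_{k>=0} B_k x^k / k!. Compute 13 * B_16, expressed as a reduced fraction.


Bernoulli numbers can also be computed recursively via B_0 = 1 and sum_{j=0}^{m} C(m+1, j) B_j = 0 for m >= 1. Odd-index Bernoulli numbers vanish for k >= 3.
Computing B_16 = -3617/510, so 13 * B_16 = 13 * -3617/510 = -47021/510.

-47021/510


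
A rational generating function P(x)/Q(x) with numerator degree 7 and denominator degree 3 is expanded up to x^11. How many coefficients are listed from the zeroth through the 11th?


Expanding up to x^11 gives the coefficients for x^0, x^1, ..., x^11.
That is 11 + 1 = 12 coefficients in total.

12


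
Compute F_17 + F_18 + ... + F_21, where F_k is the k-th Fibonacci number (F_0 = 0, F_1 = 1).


Use the identity sum_{k=0}^{N} F_k = F_{N+2} - 1 (which follows from F_{k+2} - F_{k+1} = F_k). Then
sum_{k=17}^{21} F_k = (F_{23} - 1) - (F_{18} - 1) = F_{23} - F_{18}.
Computing: F_{23} = 28657, F_{18} = 2584, so
Sum = 28657 - 2584 = 26073.

26073


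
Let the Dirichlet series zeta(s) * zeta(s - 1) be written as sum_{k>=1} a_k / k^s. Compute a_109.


Convolution gives a_k = sum_{d | k} d * 1 = sum_{d | k} d = sigma(k), the sum of positive divisors of k.
For k = 109, the divisors are 1, 109, so
sigma(109) = 1 + 109 = 110.

110


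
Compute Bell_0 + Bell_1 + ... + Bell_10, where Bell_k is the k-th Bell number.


Recall Bell_k counts set partitions of a k-set (with Bell_0 = 1 by convention).
Bell_0 through Bell_10: 1, 1, 2, 5, 15, 52, 203, 877, 4140, 21147, 115975
Sum = 1 + 1 + 2 + 5 + 15 + 52 + 203 + 877 + 4140 + 21147 + 115975 = 142418.

142418


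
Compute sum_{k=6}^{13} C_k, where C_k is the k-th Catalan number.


C_6 through C_13: 132, 429, 1430, 4862, 16796, 58786, 208012, 742900
Sum = 132 + 429 + 1430 + 4862 + 16796 + 58786 + 208012 + 742900
= 1033347

1033347


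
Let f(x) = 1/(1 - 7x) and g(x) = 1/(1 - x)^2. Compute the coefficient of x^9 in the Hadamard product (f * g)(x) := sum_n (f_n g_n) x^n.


f has coefficients f_k = 7^k. For g = 1/(1 - x)^2 the coefficient is g_k = C(k + 1, 1) = k + 1. The Hadamard coefficient is (f * g)_k = 7^k * (k + 1).
For k = 9: 7^9 * 10 = 40353607 * 10 = 403536070.

403536070


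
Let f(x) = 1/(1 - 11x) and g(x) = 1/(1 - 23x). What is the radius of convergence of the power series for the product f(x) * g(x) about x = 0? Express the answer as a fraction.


The radius of 1/(1 - 11x) is 1/11 (nearest singularity at x = 1/11), and the radius of 1/(1 - 23x) is 1/23.
The product f(x)*g(x) = 1/((1 - 11x)(1 - 23x)) has singularities at both 1/11 and 1/23, so its radius of convergence is the distance to the nearest one:
min(1/11, 1/23) = 1/23.

1/23


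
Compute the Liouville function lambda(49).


The Liouville function is lambda(k) = (-1)^Omega(k), where Omega(k) counts the prime factors of k with multiplicity.
Factoring: 49 = 7 * 7, so Omega(49) = 2.
lambda(49) = (-1)^2 = 1.

1


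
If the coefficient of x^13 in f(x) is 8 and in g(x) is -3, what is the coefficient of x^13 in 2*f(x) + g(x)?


Scalar multiplication scales coefficients: 2 * 8 = 16.
Then add the g coefficient: 16 + -3
= 13

13


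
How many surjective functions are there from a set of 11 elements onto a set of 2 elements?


By inclusion-exclusion on which target elements are missed, the number of surjections from an n-set onto a k-set is
surj(n, k) = sum_{j=0}^{k} (-1)^j C(k, j) (k - j)^n.
Equivalently surj(n, k) = k! * S(n, k), where S(n, k) is the Stirling number of the second kind.
For n = 11, k = 2:
S(11, 2) = 1023, so
surj = 2! * 1023 = 2 * 1023 = 2046.

2046


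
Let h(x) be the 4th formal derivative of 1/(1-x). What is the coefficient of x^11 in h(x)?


Differentiating 4 times: d^4/dx^4 [1/(1-x)] = 4!/(1-x)^5.
The expansion 1/(1-x)^5 = sum_{k>=0} C(k+4, 4) x^k, so the coefficient of x^n in 4!/(1-x)^5 is 4! * C(n+4, 4).
For n = 11: 24 * C(15, 4) = 24 * 1365 = 32760

32760


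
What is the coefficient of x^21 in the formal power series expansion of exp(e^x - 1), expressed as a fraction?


exp(e^x - 1) is the exponential generating function for the Bell numbers Bell_k: exp(e^x - 1) = sum_{k>=0} Bell_k x^k / k!.
So the coefficient of x^21 in exp(e^x - 1) is Bell_21 / 21!.
Computing: Bell_21 = 474869816156751 and 21! = 51090942171709440000, giving
474869816156751/51090942171709440000 = 158289938718917/17030314057236480000.

158289938718917/17030314057236480000


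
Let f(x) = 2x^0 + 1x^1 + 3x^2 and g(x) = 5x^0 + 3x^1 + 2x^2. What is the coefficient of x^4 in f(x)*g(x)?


Cauchy product at x^4:
3*2
= 6

6


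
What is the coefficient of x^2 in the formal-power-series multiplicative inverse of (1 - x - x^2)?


Let the inverse be f(x) = sum_{k>=0} a_k x^k. From f(x) * (1 - x - x^2) = 1 and matching coefficients:
 x^0: a_0 = 1.
 x^1: a_1 - a_0 = 0, so a_1 = 1.
 x^k (k >= 2): a_k - a_{k-1} - a_{k-2} = 0, i.e. a_k = a_{k-1} + a_{k-2}.
This is the Fibonacci-type recurrence shifted so that a_0 = a_1 = 1.
Iterating: a_0=1, a_1=1, a_2=2
a_2 = 2.

2


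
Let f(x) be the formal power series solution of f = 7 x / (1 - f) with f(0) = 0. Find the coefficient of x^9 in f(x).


Apply Lagrange inversion: f = 7 x * phi(f) with phi(t) = 1/(1 - t), so
[x^n] f = 7^n * (1/n) [t^(n-1)] phi(t)^n = 7^n * (1/n) [t^(n-1)] (1 - t)^(-n) = 7^n * (1/n) C(2n - 2, n - 1) = 7^n * C_{n-1}.
For n = 9: C_8 = C(16, 8) / 9 = 12870/9 = 1430.
With the 7^9 = 40353607 factor, the coefficient is 40353607 * 1430 = 57705658010.

57705658010


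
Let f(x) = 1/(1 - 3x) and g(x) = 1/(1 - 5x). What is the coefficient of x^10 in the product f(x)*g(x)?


The coefficient of x^n in f*g is the Cauchy product: sum_{k=0}^{n} a^k * b^(n-k).
With a=3, b=5, n=10:
sum_{k=0}^{10} 3^k * 5^(10-k)
= 24325489

24325489


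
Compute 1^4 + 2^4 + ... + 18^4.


This power sum has a closed form given by Faulhaber's formula
sum_{k=1}^{m} k^p = (1 / (p + 1)) * sum_{j=0}^{p} C(p + 1, j) B_j m^(p + 1 - j),
but for small m direct computation is fastest:
1 + 16 + 81 + 256 + 625 + 1296 + 2401 + 4096 + 6561 + 10000 + 14641 + 20736 + 28561 + 38416 + 50625 + 65536 + 83521 + 104976 = 432345.

432345


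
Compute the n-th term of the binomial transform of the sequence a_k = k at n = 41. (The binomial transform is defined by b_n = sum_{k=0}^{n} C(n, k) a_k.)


With a_k = k, b_n = sum_{k=0}^{n} C(n, k) k. Using k * C(n, k) = n * C(n-1, k-1) gives b_n = n * sum_{k>=1} C(n-1, k-1) = n * 2^(n-1).
For n = 41: 41 * 2^40 = 41 * 1099511627776 = 45079976738816.

45079976738816


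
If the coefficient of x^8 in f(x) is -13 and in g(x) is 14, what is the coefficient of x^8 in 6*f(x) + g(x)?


Scalar multiplication scales coefficients: 6 * -13 = -78.
Then add the g coefficient: -78 + 14
= -64

-64


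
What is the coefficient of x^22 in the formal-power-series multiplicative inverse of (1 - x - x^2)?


Let the inverse be f(x) = sum_{k>=0} a_k x^k. From f(x) * (1 - x - x^2) = 1 and matching coefficients:
 x^0: a_0 = 1.
 x^1: a_1 - a_0 = 0, so a_1 = 1.
 x^k (k >= 2): a_k - a_{k-1} - a_{k-2} = 0, i.e. a_k = a_{k-1} + a_{k-2}.
This is the Fibonacci-type recurrence shifted so that a_0 = a_1 = 1.
Iterating: a_0=1, a_1=1, a_2=2, a_3=3, a_4=5, a_5=8, a_6=13, a_7=21, a_8=34, a_9=55, ...
a_22 = 28657.

28657


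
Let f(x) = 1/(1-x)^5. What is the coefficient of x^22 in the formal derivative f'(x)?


Differentiate: d/dx [ 1/(1-x)^r ] = r / (1-x)^(r+1).
Here r = 5, so f'(x) = 5 / (1-x)^6.
The expansion of 1/(1-x)^(r+1) has coefficient of x^n equal to C(n+r, r).
So the coefficient of x^22 in f'(x) is
5 * C(27, 5) = 5 * 80730 = 403650

403650


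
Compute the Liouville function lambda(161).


The Liouville function is lambda(k) = (-1)^Omega(k), where Omega(k) counts the prime factors of k with multiplicity.
Factoring: 161 = 7 * 23, so Omega(161) = 2.
lambda(161) = (-1)^2 = 1.

1


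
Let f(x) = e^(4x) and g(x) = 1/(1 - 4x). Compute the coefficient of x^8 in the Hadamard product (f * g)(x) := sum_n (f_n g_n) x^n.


Expanding: f_k = 4^k/k! (from e^(4x)) and g_k = 4^k (from 1/(1 - 4x)). So the Hadamard coefficient (f * g)_k = 4^k 4^k / k! = (16)^k / k!.
For k = 8: 16^8/8! = 4294967296/40320 = 33554432/315.

33554432/315


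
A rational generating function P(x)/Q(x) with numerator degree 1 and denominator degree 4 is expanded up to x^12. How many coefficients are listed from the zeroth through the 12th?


Expanding up to x^12 gives the coefficients for x^0, x^1, ..., x^12.
That is 12 + 1 = 13 coefficients in total.

13


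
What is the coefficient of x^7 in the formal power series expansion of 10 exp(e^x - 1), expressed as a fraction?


exp(e^x - 1) is the exponential generating function for the Bell numbers Bell_k: exp(e^x - 1) = sum_{k>=0} Bell_k x^k / k!.
So the coefficient of x^7 in 10 exp(e^x - 1) is 10 Bell_7 / 7!.
Computing: Bell_7 = 877 and 7! = 5040, giving
10 * 877/5040 = 877/504.

877/504


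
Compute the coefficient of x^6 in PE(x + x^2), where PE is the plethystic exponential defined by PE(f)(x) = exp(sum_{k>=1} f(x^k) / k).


With f(x) = x + x^2, the exponent is sum_{k>=1} (x^k + x^(2k)) / k = -ln(1 - x) - ln(1 - x^2). Exponentiating:
PE(x + x^2) = 1 / ((1 - x)(1 - x^2)).
This is the generating function for partitions of n into parts of size 1 or 2. The number of 2's can be any j in 0..3, and the rest are 1's, so
[x^6] = floor(6/2) + 1 = 4.

4


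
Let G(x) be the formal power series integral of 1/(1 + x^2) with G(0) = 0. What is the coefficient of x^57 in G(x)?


1/(1 + x^2) = sum_{j>=0} (-1)^j x^(2j). Integrating termwise with G(0) = 0:
G(x) = sum_{j>=0} (-1)^j x^(2j+1) / (2j+1) = arctan(x).
Only odd powers are nonzero. For x^57 write 57 = 2*28 + 1, giving
(-1)^28 / 57 = 1/57 = 1/57.

1/57


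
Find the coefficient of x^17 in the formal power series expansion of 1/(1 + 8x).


Write 1/(1 + c x) = 1/(1 - (-c) x) and apply the geometric-series identity
1/(1 - y) = sum_{k>=0} y^k to get 1/(1 + c x) = sum_{k>=0} (-c)^k x^k.
So the coefficient of x^k is (-c)^k = (-1)^k * c^k.
Here c = 8 and k = 17:
(-8)^17 = -1 * 2251799813685248 = -2251799813685248

-2251799813685248


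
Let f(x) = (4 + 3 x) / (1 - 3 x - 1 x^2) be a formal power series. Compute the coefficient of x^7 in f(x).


Write f(x) = sum_{k>=0} a_k x^k. Multiplying both sides by 1 - 3 x - 1 x^2 gives
(1 - 3 x - 1 x^2) sum_{k>=0} a_k x^k = 4 + 3 x.
Matching coefficients:
 x^0: a_0 = 4
 x^1: a_1 - 3 a_0 = 3  =>  a_1 = 3*4 + 3 = 15
 x^k (k >= 2): a_k = 3 a_{k-1} + 1 a_{k-2}.
Iterating: a_2 = 49, a_3 = 162, a_4 = 535, a_5 = 1767, a_6 = 5836, a_7 = 19275.
So the coefficient of x^7 is 19275.

19275


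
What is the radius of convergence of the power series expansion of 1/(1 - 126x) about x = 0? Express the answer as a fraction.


Expanding 1/(1 - 126x) = sum_{k>=0} 126^k x^k, the series converges when |126x| < 1, i.e., |x| < 1/126.
So the radius of convergence is 1/126 = 1/126.

1/126


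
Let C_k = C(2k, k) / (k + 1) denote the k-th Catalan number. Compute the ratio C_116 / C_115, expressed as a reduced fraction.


Using C_k = (2k)! / (k! (k+1)!), the ratio C_{k+1}/C_k simplifies to
C_{k+1}/C_k = [(2k+2)! / ((k+1)! (k+2)!)] * [k! (k+1)! / (2k)!]
 = (2k+2)(2k+1) / ((k+1)(k+2)) = 2(2k+1) / (k+2).
For k = 115: 2(2*115 + 1) / (115 + 2) = 462/117 = 154/39.

154/39


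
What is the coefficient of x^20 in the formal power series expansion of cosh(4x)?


The Maclaurin series is cosh(t) = sum_{m>=0} t^(2m) / (2m)!, so substituting t = 4x, only even powers of x are nonzero, with coefficient of x^(2m) equal to 4^(2m) / (2m)!.
For x^20 the coefficient is 4^20/20! = 1099511627776/2432902008176640000 = 4194304/9280784638125.

4194304/9280784638125


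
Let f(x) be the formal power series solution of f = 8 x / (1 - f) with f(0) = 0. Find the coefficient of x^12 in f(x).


Apply Lagrange inversion: f = 8 x * phi(f) with phi(t) = 1/(1 - t), so
[x^n] f = 8^n * (1/n) [t^(n-1)] phi(t)^n = 8^n * (1/n) [t^(n-1)] (1 - t)^(-n) = 8^n * (1/n) C(2n - 2, n - 1) = 8^n * C_{n-1}.
For n = 12: C_11 = C(22, 11) / 12 = 705432/12 = 58786.
With the 8^12 = 68719476736 factor, the coefficient is 68719476736 * 58786 = 4039743159402496.

4039743159402496
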